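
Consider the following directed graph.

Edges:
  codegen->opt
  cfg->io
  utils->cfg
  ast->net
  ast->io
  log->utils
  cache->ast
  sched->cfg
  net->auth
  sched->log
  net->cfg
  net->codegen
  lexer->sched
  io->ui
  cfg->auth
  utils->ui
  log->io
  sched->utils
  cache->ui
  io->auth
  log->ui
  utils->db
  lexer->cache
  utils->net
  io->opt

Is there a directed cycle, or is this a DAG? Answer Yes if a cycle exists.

No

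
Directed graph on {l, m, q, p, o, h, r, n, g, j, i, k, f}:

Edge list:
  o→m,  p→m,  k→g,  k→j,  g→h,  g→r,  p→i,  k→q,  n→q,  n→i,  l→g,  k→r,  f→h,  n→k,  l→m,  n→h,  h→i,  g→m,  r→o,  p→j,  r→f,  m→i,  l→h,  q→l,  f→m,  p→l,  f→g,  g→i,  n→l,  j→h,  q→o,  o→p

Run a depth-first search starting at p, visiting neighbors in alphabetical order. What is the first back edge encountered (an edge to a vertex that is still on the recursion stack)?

DFS from p (visiting neighbors in alphabetical order); mark gray on enter, black on exit:
p gray
  i gray
  i black
  j gray
    h gray
      h→i: i black — skip
    h black
  j black
  l gray
    g gray
      g→h: h black — skip
      g→i: i black — skip
      m gray
        m→i: i black — skip
      m black
      r gray
        f gray
          f→g: g is gray → back edge
First back edge: f → g.

f->g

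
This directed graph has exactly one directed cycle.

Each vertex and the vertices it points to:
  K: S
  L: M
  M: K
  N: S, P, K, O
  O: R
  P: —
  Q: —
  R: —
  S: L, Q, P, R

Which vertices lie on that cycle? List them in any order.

K, L, M, S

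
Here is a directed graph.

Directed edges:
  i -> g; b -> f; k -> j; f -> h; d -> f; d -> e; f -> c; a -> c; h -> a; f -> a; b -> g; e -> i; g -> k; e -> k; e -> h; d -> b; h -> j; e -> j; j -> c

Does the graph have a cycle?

No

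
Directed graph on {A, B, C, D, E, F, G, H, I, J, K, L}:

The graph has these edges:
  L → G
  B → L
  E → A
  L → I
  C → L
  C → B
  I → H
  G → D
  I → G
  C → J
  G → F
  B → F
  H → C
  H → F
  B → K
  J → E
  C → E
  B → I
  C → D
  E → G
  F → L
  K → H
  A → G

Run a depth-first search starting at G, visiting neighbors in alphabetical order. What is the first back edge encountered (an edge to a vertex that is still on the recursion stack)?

DFS from G (visiting neighbors in alphabetical order); mark gray on enter, black on exit:
G gray
  D gray
  D black
  F gray
    L gray
      L→G: G is gray → back edge
First back edge: L → G.

L→G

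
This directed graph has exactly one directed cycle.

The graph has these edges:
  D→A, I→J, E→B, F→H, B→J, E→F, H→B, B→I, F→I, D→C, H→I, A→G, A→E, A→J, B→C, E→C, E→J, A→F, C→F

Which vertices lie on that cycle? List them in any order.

B, C, F, H

DFS with gray/black marking from C:
C gray
  F gray
    H gray
      I gray
        J gray
        J black
      I black
      B gray
        B→C: C is gray → back edge
Back edge closes the cycle C → F → H → B → C; its vertices are {B, C, F, H}.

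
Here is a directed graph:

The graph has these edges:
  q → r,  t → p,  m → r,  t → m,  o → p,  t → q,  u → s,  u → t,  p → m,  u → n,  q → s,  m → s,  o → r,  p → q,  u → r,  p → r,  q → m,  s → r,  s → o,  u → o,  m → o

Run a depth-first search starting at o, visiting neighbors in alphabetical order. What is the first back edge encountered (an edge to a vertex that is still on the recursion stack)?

DFS from o (visiting neighbors in alphabetical order); mark gray on enter, black on exit:
o gray
  p gray
    m gray
      m→o: o is gray → back edge
First back edge: m → o.

m→o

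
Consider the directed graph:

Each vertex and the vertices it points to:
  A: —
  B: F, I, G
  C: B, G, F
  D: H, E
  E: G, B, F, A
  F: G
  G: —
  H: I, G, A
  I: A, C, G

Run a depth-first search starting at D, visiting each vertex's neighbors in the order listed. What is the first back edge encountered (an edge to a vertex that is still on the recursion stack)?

DFS from D (visiting each vertex's neighbors in the order listed); mark gray on enter, black on exit:
D gray
  H gray
    I gray
      A gray
      A black
      C gray
        B gray
          F gray
            G gray
            G black
          F black
          B→I: I is gray → back edge
First back edge: B → I.

B->I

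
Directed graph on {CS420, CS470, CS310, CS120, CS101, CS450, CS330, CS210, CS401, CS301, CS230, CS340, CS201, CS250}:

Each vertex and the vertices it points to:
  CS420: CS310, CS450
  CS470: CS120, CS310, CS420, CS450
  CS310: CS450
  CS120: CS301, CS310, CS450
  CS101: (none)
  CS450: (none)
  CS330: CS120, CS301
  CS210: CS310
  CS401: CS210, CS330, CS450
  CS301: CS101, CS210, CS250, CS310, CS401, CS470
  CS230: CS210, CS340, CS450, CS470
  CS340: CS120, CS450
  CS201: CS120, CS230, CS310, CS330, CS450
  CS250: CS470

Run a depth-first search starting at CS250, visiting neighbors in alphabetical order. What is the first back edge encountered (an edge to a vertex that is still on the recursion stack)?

DFS from CS250 (visiting neighbors in alphabetical order); mark gray on enter, black on exit:
CS250 gray
  CS470 gray
    CS120 gray
      CS301 gray
        CS101 gray
        CS101 black
        CS210 gray
          CS310 gray
            CS450 gray
            CS450 black
          CS310 black
        CS210 black
        CS301→CS250: CS250 is gray → back edge
First back edge: CS301 → CS250.

CS301->CS250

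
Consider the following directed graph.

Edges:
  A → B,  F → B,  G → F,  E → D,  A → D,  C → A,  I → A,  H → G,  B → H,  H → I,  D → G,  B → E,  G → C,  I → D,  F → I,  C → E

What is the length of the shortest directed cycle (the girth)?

For each vertex v, BFS finds the shortest path from v back to v.
The shortest such closed walk is H → I → A → B → H, length 4.

4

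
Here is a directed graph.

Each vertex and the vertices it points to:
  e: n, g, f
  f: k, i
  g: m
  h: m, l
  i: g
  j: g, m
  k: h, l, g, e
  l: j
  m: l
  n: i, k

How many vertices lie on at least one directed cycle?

A vertex is on a directed cycle iff it belongs to a strongly connected component of size ≥ 2 (or has a self-loop).
The vertices on cycles are {e, f, g, j, k, l, m, n} — 8 in total.

8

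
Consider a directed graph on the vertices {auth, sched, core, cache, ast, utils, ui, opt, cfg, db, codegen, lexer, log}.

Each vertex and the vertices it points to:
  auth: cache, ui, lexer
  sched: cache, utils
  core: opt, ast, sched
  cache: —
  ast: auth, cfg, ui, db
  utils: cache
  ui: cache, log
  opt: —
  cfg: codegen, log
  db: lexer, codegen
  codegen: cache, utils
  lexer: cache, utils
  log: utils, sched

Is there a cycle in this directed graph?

No

DFS with white/gray/black marking, starting from cfg:
cfg gray
  codegen gray
    cache gray
    cache black
    utils gray
      utils→cache: cache black — skip
    utils black
  codegen black
  log gray
    log→utils: utils black — skip
    sched gray
      sched→cache: cache black — skip
      sched→utils: utils black — skip
    sched black
  log black
cfg black
auth gray
  auth→cache: cache black — skip
  ui gray
    ui→cache: cache black — skip
    ui→log: log black — skip
  ui black
  lexer gray
    lexer→cache: cache black — skip
    lexer→utils: utils black — skip
  lexer black
auth black
core gray
  opt gray
  opt black
  ast gray
    ast→auth: auth black — skip
    ast→cfg: cfg black — skip
    ast→ui: ui black — skip
    db gray
      db→lexer: lexer black — skip
      db→codegen: codegen black — skip
    db black
  ast black
  core→sched: sched black — skip
core black
Every edge goes to a white or black vertex — no back edge, so the graph is acyclic.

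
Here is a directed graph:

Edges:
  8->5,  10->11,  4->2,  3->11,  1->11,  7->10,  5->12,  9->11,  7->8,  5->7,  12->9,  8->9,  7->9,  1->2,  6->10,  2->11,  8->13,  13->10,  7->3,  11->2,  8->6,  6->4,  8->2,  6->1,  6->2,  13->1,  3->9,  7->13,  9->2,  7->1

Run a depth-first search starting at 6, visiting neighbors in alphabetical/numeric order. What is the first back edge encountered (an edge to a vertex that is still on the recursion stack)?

11->2

DFS from 6 (visiting neighbors in alphabetical/numeric order); mark gray on enter, black on exit:
6 gray
  1 gray
    2 gray
      11 gray
        11→2: 2 is gray → back edge
First back edge: 11 → 2.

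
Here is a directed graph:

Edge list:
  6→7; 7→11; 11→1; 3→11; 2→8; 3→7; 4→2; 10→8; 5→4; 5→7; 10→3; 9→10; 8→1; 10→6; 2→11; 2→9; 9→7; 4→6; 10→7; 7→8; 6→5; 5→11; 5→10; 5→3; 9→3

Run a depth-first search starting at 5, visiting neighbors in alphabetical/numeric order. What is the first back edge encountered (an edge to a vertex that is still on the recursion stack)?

6->5

DFS from 5 (visiting neighbors in alphabetical/numeric order); mark gray on enter, black on exit:
5 gray
  3 gray
    7 gray
      8 gray
        1 gray
        1 black
      8 black
      11 gray
        11→1: 1 black — skip
      11 black
    7 black
    3→11: 11 black — skip
  3 black
  4 gray
    2 gray
      2→8: 8 black — skip
      9 gray
        9→3: 3 black — skip
        9→7: 7 black — skip
        10 gray
          10→3: 3 black — skip
          6 gray
            6→5: 5 is gray → back edge
First back edge: 6 → 5.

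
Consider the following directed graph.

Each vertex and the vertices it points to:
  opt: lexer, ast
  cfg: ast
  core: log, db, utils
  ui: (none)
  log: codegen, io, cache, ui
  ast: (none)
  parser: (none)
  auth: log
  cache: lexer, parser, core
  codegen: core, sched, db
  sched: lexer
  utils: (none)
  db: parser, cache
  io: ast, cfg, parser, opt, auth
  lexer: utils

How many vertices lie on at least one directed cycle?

7

A vertex is on a directed cycle iff it belongs to a strongly connected component of size ≥ 2 (or has a self-loop).
The vertices on cycles are {db, io, log, auth, core, cache, codegen} — 7 in total.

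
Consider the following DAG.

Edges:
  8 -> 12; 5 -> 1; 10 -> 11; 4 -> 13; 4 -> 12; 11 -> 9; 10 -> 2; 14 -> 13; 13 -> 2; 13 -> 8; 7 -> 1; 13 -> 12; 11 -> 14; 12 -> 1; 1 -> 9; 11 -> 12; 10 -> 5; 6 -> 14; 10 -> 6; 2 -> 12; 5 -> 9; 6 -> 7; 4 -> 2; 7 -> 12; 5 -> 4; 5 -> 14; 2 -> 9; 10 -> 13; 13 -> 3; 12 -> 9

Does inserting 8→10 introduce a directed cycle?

Yes

Adding 8→10 creates a cycle iff 10 can already reach 8.
Path from 10: 10 → 13 → 8.
So 10 → … → 8 → 10 is a cycle.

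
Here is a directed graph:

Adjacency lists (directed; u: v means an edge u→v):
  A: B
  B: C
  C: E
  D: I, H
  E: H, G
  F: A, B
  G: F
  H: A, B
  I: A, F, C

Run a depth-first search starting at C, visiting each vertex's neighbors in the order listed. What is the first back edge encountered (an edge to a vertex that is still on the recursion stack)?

DFS from C (visiting each vertex's neighbors in the order listed); mark gray on enter, black on exit:
C gray
  E gray
    H gray
      A gray
        B gray
          B→C: C is gray → back edge
First back edge: B → C.

B→C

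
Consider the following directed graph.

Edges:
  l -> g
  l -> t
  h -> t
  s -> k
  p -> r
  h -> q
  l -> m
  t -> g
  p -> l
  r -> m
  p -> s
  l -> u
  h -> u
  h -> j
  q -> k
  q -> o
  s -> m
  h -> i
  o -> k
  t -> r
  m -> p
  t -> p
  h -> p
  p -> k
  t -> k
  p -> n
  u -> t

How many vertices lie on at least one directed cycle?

A vertex is on a directed cycle iff it belongs to a strongly connected component of size ≥ 2 (or has a self-loop).
The vertices on cycles are {l, m, p, r, s, t, u} — 7 in total.

7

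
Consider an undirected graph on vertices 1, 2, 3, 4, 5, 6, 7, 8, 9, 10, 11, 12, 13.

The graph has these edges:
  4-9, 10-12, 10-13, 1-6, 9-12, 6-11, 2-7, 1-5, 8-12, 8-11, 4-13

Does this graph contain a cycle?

Yes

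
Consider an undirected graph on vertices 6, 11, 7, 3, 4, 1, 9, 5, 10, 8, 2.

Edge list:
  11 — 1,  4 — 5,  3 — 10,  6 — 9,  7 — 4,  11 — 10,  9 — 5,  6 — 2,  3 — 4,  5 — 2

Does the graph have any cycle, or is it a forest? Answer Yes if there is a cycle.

DFS, tracking each vertex's parent; an edge to a visited non-parent vertex closes a cycle.
Start from 9:
visit 9 (parent –)
  visit 5 (parent 9)
    5–9: parent, skip
    visit 2 (parent 5)
      2–5: parent, skip
      visit 6 (parent 2)
        6–9: 9 visited and ≠ parent → cycle
Cycle: 9 – 5 – 2 – 6 – 9.

Yes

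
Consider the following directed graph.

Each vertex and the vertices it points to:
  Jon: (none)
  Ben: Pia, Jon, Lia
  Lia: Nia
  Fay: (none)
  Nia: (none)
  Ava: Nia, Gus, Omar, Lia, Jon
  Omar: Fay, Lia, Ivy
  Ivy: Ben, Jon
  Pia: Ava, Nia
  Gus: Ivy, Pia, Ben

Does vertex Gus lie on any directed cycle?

Gus is on a cycle iff Gus can reach itself via ≥1 edge.
Gus → Pia → Ava → Gus — yes.

Yes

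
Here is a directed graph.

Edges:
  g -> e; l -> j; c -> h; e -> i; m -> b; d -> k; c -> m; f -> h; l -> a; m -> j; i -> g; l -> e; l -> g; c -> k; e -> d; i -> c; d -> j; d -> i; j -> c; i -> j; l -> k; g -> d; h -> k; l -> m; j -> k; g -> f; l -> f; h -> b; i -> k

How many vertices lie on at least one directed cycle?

7

A vertex is on a directed cycle iff it belongs to a strongly connected component of size ≥ 2 (or has a self-loop).
The vertices on cycles are {c, d, e, g, i, j, m} — 7 in total.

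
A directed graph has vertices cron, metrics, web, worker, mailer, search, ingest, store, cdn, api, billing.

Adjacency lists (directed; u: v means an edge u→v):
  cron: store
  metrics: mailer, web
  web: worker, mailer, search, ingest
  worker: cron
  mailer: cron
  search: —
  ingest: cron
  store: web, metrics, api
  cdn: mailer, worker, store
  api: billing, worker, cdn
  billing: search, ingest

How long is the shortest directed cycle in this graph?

For each vertex v, BFS finds the shortest path from v back to v.
The shortest such closed walk is store → api → cdn → store, length 3.

3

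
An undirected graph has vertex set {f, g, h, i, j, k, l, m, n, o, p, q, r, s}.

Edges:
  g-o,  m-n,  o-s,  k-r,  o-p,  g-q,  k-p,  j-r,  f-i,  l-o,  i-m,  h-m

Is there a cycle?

No

DFS, tracking each vertex's parent; an edge to a visited non-parent vertex closes a cycle.
Start from g:
visit g (parent –)
  visit o (parent g)
    visit s (parent o)
      s–o: parent, skip
    visit l (parent o)
      l–o: parent, skip
    o–g: parent, skip
    visit p (parent o)
      visit k (parent p)
        k–p: parent, skip
        visit r (parent k)
          r–k: parent, skip
          visit j (parent r)
            j–r: parent, skip
      p–o: parent, skip
  visit q (parent g)
    q–g: parent, skip
visit f (parent –)
  visit i (parent f)
    visit m (parent i)
      visit n (parent m)
        n–m: parent, skip
      visit h (parent m)
        h–m: parent, skip
      m–i: parent, skip
    i–f: parent, skip
No non-parent visited neighbor found — the graph is a forest.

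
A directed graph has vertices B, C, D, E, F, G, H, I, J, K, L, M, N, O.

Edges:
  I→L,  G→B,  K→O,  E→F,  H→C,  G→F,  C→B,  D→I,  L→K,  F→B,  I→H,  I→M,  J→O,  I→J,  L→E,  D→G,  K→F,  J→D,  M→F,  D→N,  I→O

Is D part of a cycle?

Yes

D is on a cycle iff D can reach itself via ≥1 edge.
D → I → J → D — yes.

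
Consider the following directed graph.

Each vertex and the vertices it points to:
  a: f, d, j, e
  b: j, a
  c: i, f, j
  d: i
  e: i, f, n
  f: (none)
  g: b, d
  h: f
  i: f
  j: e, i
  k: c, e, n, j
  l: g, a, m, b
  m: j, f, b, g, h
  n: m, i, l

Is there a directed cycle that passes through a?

Yes

a is on a cycle iff a can reach itself via ≥1 edge.
a → e → n → l → a — yes.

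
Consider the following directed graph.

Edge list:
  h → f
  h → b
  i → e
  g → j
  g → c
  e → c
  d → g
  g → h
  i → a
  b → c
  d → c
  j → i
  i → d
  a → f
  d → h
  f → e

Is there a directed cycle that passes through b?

No

b lies on a cycle iff there is a path from b back to itself.
Exploring from b, it never reaches itself; equivalently, its strongly connected component is a singleton.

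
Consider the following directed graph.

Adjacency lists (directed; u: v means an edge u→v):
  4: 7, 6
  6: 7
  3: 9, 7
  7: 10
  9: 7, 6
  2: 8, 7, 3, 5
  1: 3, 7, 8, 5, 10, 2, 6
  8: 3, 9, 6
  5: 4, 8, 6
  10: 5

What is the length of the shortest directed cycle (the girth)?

For each vertex v, BFS finds the shortest path from v back to v.
The shortest such closed walk is 10 → 5 → 4 → 7 → 10, length 4.

4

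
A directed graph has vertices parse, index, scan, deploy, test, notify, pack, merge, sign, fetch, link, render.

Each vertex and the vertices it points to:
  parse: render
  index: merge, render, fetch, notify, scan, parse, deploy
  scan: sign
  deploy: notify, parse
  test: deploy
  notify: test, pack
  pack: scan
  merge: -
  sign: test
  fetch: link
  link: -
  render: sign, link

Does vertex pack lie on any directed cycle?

Yes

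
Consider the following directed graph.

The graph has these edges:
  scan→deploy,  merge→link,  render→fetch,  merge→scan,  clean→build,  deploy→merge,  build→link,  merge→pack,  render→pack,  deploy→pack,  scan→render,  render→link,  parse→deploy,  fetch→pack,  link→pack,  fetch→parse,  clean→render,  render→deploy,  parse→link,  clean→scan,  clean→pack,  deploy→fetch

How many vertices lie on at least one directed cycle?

6

A vertex is on a directed cycle iff it belongs to a strongly connected component of size ≥ 2 (or has a self-loop).
The vertices on cycles are {scan, fetch, merge, parse, deploy, render} — 6 in total.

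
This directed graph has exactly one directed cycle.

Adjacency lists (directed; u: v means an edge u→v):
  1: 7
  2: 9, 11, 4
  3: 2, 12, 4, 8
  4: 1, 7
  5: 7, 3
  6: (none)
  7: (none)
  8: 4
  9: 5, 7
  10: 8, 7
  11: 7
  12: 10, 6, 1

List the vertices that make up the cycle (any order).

DFS with gray/black marking from 3:
3 gray
  2 gray
    9 gray
      5 gray
        7 gray
        7 black
        5→3: 3 is gray → back edge
Back edge closes the cycle 3 → 2 → 9 → 5 → 3; its vertices are {2, 3, 5, 9}.

2, 3, 5, 9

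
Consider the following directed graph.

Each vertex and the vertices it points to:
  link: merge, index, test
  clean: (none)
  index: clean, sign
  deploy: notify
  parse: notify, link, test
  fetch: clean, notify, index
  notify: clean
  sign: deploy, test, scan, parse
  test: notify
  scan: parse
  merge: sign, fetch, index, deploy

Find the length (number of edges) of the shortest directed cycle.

4

For each vertex v, BFS finds the shortest path from v back to v.
The shortest such closed walk is link → index → sign → parse → link, length 4.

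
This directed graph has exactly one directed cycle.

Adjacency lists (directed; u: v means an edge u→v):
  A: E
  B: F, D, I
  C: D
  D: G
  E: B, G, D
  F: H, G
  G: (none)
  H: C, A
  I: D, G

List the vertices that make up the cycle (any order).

A, B, E, F, H

DFS with gray/black marking from A:
A gray
  E gray
    B gray
      F gray
        H gray
          C gray
            D gray
              G gray
              G black
            D black
          C black
          H→A: A is gray → back edge
Back edge closes the cycle A → E → B → F → H → A; its vertices are {A, B, E, F, H}.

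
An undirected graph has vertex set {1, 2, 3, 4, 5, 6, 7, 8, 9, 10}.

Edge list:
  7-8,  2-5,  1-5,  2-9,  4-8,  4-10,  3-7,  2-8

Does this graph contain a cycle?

DFS, tracking each vertex's parent; an edge to a visited non-parent vertex closes a cycle.
Start from 6:
visit 6 (parent –)
visit 1 (parent –)
  visit 5 (parent 1)
    5–1: parent, skip
    visit 2 (parent 5)
      2–5: parent, skip
      visit 9 (parent 2)
        9–2: parent, skip
      visit 8 (parent 2)
        visit 4 (parent 8)
          visit 10 (parent 4)
            10–4: parent, skip
          4–8: parent, skip
        8–2: parent, skip
        visit 7 (parent 8)
          visit 3 (parent 7)
            3–7: parent, skip
          7–8: parent, skip
No non-parent visited neighbor found — the graph is a forest.

No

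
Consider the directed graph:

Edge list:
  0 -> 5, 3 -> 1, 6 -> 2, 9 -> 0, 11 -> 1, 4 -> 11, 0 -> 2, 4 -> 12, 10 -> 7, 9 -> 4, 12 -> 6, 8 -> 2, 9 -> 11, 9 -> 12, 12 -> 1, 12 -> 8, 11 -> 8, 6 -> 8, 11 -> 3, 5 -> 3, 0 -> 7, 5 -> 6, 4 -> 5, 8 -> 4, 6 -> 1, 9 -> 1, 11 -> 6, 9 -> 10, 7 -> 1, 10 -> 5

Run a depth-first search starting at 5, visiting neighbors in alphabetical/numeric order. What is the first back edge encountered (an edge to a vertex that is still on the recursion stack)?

DFS from 5 (visiting neighbors in alphabetical/numeric order); mark gray on enter, black on exit:
5 gray
  3 gray
    1 gray
    1 black
  3 black
  6 gray
    6→1: 1 black — skip
    2 gray
    2 black
    8 gray
      8→2: 2 black — skip
      4 gray
        4→5: 5 is gray → back edge
First back edge: 4 → 5.

4->5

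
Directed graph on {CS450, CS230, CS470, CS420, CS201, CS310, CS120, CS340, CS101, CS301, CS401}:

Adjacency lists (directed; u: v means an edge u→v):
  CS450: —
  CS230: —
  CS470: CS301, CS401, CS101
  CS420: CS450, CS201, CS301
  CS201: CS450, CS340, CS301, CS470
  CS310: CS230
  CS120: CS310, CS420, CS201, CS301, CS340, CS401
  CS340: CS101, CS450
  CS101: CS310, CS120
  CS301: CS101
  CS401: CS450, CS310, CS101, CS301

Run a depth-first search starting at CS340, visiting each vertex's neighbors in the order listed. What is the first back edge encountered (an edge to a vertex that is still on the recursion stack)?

CS201→CS340

DFS from CS340 (visiting each vertex's neighbors in the order listed); mark gray on enter, black on exit:
CS340 gray
  CS101 gray
    CS310 gray
      CS230 gray
      CS230 black
    CS310 black
    CS120 gray
      CS120→CS310: CS310 black — skip
      CS420 gray
        CS450 gray
        CS450 black
        CS201 gray
          CS201→CS450: CS450 black — skip
          CS201→CS340: CS340 is gray → back edge
First back edge: CS201 → CS340.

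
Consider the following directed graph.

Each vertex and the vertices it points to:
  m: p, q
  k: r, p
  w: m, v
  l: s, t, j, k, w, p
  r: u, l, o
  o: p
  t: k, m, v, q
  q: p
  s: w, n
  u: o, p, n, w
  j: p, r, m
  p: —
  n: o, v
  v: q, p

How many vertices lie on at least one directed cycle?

5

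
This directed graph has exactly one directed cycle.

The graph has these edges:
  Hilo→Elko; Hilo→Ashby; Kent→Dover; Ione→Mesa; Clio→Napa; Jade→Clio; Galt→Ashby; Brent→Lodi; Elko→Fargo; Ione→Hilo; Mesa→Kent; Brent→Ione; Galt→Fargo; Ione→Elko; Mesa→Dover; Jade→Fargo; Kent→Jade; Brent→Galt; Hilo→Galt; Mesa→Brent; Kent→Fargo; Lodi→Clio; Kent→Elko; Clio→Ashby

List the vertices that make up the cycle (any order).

Ione, Mesa, Brent

DFS with gray/black marking from Mesa:
Mesa gray
  Brent gray
    Lodi gray
      Clio gray
        Ashby gray
        Ashby black
        Napa gray
        Napa black
      Clio black
    Lodi black
    Ione gray
      Hilo gray
        Galt gray
          Galt→Ashby: Ashby black — skip
          Fargo gray
          Fargo black
        Galt black
        Hilo→Ashby: Ashby black — skip
        Elko gray
          Elko→Fargo: Fargo black — skip
        Elko black
      Hilo black
      Ione→Elko: Elko black — skip
      Ione→Mesa: Mesa is gray → back edge
Back edge closes the cycle Mesa → Brent → Ione → Mesa; its vertices are {Ione, Mesa, Brent}.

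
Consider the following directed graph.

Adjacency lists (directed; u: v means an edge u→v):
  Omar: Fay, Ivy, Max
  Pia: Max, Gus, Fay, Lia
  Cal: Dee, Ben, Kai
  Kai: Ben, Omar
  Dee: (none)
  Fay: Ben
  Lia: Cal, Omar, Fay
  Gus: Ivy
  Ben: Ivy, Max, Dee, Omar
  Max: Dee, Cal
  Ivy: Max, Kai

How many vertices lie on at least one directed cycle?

A vertex is on a directed cycle iff it belongs to a strongly connected component of size ≥ 2 (or has a self-loop).
The vertices on cycles are {Ben, Cal, Fay, Ivy, Kai, Max, Omar} — 7 in total.

7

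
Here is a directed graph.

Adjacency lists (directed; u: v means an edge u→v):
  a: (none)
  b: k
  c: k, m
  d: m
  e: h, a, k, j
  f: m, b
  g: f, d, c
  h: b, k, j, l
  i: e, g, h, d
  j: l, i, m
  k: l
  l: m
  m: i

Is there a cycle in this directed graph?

DFS with white/gray/black marking, starting from k:
k gray
  l gray
    m gray
      i gray
        e gray
          h gray
            b gray
              b→k: k is gray → back edge
Back edge found, so a cycle exists: k → l → m → i → e → h → b → k.

Yes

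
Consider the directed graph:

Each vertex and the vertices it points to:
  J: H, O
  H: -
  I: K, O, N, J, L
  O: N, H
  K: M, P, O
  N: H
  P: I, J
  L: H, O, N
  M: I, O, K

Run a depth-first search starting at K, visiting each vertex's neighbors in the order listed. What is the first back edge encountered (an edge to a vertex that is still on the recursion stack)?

DFS from K (visiting each vertex's neighbors in the order listed); mark gray on enter, black on exit:
K gray
  M gray
    I gray
      I→K: K is gray → back edge
First back edge: I → K.

I->K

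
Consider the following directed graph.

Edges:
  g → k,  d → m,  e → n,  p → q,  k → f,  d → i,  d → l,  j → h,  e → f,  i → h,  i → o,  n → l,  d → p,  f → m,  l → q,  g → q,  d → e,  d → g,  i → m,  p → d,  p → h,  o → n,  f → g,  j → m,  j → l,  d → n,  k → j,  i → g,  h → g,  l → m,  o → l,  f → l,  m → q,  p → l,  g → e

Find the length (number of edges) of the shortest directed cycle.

2

For each vertex v, BFS finds the shortest path from v back to v.
The shortest such closed walk is p → d → p, length 2.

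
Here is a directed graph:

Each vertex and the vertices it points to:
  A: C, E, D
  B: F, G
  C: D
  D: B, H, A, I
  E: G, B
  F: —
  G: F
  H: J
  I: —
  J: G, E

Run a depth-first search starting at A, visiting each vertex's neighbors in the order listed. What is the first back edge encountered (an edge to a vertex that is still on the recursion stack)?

D→A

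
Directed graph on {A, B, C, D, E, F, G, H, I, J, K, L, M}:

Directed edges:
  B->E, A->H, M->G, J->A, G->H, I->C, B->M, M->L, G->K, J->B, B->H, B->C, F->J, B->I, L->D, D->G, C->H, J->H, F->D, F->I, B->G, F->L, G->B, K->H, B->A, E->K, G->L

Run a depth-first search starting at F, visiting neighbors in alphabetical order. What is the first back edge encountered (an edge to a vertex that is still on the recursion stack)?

DFS from F (visiting neighbors in alphabetical order); mark gray on enter, black on exit:
F gray
  D gray
    G gray
      B gray
        A gray
          H gray
          H black
        A black
        C gray
          C→H: H black — skip
        C black
        E gray
          K gray
            K→H: H black — skip
          K black
        E black
        B→G: G is gray → back edge
First back edge: B → G.

B->G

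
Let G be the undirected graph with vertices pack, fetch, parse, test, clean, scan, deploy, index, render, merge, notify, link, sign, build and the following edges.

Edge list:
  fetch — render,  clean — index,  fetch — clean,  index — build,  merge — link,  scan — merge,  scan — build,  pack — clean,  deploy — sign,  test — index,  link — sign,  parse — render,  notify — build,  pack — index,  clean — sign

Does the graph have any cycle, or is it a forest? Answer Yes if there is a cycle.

Yes

DFS, tracking each vertex's parent; an edge to a visited non-parent vertex closes a cycle.
Start from clean:
visit clean (parent –)
  visit index (parent clean)
    visit pack (parent index)
      pack–index: parent, skip
      pack–clean: clean visited and ≠ parent → cycle
Cycle: clean – index – pack – clean.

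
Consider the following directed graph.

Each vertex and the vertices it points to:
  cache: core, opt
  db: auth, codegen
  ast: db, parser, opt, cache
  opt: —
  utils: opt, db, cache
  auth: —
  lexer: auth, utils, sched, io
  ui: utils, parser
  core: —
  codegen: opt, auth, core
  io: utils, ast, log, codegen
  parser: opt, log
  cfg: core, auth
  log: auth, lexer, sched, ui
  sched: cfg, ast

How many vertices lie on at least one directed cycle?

A vertex is on a directed cycle iff it belongs to a strongly connected component of size ≥ 2 (or has a self-loop).
The vertices on cycles are {io, ui, ast, log, lexer, sched, parser} — 7 in total.

7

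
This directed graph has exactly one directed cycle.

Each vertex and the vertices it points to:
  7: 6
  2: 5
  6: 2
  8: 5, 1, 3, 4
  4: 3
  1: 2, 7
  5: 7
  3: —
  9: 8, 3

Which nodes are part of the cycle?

2, 5, 6, 7

DFS with gray/black marking from 7:
7 gray
  6 gray
    2 gray
      5 gray
        5→7: 7 is gray → back edge
Back edge closes the cycle 7 → 6 → 2 → 5 → 7; its vertices are {2, 5, 6, 7}.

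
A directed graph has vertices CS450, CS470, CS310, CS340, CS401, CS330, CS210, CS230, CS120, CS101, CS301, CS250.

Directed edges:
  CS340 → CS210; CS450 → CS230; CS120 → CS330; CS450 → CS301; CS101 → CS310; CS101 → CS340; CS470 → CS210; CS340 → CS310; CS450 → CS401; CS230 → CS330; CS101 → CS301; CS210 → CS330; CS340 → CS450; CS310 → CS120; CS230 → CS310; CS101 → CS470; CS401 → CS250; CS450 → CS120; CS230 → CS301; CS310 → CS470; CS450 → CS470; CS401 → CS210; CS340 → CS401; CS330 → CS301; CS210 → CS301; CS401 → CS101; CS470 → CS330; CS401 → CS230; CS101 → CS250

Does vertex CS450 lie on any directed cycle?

Yes

CS450 is on a cycle iff CS450 can reach itself via ≥1 edge.
CS450 → CS401 → CS101 → CS340 → CS450 — yes.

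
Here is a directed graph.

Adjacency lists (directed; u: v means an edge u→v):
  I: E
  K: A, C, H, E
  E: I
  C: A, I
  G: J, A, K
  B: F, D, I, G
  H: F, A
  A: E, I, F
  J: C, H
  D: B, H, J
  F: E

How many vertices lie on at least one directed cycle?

4

A vertex is on a directed cycle iff it belongs to a strongly connected component of size ≥ 2 (or has a self-loop).
The vertices on cycles are {B, D, E, I} — 4 in total.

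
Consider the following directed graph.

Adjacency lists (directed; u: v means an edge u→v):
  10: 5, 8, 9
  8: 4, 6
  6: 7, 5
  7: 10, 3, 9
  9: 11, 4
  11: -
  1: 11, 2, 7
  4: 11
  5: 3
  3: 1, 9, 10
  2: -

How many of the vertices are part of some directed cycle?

7

A vertex is on a directed cycle iff it belongs to a strongly connected component of size ≥ 2 (or has a self-loop).
The vertices on cycles are {1, 3, 5, 6, 7, 8, 10} — 7 in total.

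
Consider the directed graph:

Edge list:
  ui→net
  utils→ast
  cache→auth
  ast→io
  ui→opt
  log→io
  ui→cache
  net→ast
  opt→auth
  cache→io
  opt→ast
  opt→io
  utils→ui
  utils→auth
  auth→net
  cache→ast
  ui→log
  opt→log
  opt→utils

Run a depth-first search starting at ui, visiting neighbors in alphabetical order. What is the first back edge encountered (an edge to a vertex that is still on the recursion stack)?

DFS from ui (visiting neighbors in alphabetical order); mark gray on enter, black on exit:
ui gray
  cache gray
    ast gray
      io gray
      io black
    ast black
    auth gray
      net gray
        net→ast: ast black — skip
      net black
    auth black
    cache→io: io black — skip
  cache black
  log gray
    log→io: io black — skip
  log black
  ui→net: net black — skip
  opt gray
    opt→ast: ast black — skip
    opt→auth: auth black — skip
    opt→io: io black — skip
    opt→log: log black — skip
    utils gray
      utils→ast: ast black — skip
      utils→auth: auth black — skip
      utils→ui: ui is gray → back edge
First back edge: utils → ui.

utils->ui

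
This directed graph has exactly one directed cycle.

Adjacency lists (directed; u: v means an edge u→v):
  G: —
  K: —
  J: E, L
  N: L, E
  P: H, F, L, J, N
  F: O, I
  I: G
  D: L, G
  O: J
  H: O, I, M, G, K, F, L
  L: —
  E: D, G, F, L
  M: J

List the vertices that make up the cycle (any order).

DFS with gray/black marking from E:
E gray
  D gray
    L gray
    L black
    G gray
    G black
  D black
  E→G: G black — skip
  F gray
    O gray
      J gray
        J→E: E is gray → back edge
Back edge closes the cycle E → F → O → J → E; its vertices are {E, F, J, O}.

E, F, J, O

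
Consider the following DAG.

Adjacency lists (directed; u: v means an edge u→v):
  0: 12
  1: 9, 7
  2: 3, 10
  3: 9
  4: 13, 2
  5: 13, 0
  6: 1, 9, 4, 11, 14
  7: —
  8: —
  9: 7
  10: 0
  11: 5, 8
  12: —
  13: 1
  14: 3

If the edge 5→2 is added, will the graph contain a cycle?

Adding 5→2 creates a cycle iff 2 can already reach 5.
Explore from 2: no path reaches 5. The graph stays acyclic.

No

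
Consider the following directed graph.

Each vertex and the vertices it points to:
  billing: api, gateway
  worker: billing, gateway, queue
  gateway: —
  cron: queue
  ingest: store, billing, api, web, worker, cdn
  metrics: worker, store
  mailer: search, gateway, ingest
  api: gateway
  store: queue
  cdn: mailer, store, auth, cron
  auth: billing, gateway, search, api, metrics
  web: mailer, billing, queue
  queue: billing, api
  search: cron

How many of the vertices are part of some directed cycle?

A vertex is on a directed cycle iff it belongs to a strongly connected component of size ≥ 2 (or has a self-loop).
The vertices on cycles are {cdn, web, ingest, mailer} — 4 in total.

4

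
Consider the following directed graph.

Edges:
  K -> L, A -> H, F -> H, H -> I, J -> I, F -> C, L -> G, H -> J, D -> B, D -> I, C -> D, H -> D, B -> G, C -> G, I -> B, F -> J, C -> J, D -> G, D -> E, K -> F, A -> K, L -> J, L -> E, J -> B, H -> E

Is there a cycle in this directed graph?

DFS with white/gray/black marking, starting from I:
I gray
  B gray
    G gray
    G black
  B black
I black
A gray
  K gray
    L gray
      L→G: G black — skip
      E gray
      E black
      J gray
        J→I: I black — skip
        J→B: B black — skip
      J black
    L black
    F gray
      F→J: J black — skip
      C gray
        D gray
          D→E: E black — skip
          D→I: I black — skip
          D→B: B black — skip
          D→G: G black — skip
        D black
        C→J: J black — skip
        C→G: G black — skip
      C black
      H gray
        H→E: E black — skip
        H→J: J black — skip
        H→I: I black — skip
        H→D: D black — skip
      H black
    F black
  K black
  A→H: H black — skip
A black
Every edge goes to a white or black vertex — no back edge, so the graph is acyclic.

No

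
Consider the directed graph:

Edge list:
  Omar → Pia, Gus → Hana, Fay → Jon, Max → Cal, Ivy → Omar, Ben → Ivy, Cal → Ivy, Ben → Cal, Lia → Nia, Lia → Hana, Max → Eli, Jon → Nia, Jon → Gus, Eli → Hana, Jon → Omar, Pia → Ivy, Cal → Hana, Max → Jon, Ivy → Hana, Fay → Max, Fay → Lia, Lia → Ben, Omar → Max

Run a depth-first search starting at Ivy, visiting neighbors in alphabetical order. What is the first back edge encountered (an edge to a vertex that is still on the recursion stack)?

Cal→Ivy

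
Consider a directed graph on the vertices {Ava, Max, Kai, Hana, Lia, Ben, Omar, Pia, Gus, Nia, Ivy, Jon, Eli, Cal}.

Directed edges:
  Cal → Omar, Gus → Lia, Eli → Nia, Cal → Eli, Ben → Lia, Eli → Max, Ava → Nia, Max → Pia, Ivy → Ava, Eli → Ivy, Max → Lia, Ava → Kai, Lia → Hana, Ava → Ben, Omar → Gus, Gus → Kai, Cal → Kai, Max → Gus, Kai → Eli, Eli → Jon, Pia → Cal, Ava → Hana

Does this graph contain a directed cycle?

Yes

DFS with white/gray/black marking, starting from Nia:
Nia gray
Nia black
Ava gray
  Ben gray
    Lia gray
      Hana gray
      Hana black
    Lia black
  Ben black
  Ava→Nia: Nia black — skip
  Ava→Hana: Hana black — skip
  Kai gray
    Eli gray
      Jon gray
      Jon black
      Ivy gray
        Ivy→Ava: Ava is gray → back edge
Back edge found, so a cycle exists: Ava → Kai → Eli → Ivy → Ava.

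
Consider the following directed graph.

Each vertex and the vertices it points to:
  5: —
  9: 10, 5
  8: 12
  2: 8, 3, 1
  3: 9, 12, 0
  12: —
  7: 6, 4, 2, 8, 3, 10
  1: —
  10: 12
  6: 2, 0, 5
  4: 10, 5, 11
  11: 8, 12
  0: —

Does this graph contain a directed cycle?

DFS with white/gray/black marking, starting from 6:
6 gray
  2 gray
    8 gray
      12 gray
      12 black
    8 black
    3 gray
      9 gray
        10 gray
          10→12: 12 black — skip
        10 black
        5 gray
        5 black
      9 black
      3→12: 12 black — skip
      0 gray
      0 black
    3 black
    1 gray
    1 black
  2 black
  6→0: 0 black — skip
  6→5: 5 black — skip
6 black
7 gray
  7→6: 6 black — skip
  4 gray
    4→10: 10 black — skip
    4→5: 5 black — skip
    11 gray
      11→8: 8 black — skip
      11→12: 12 black — skip
    11 black
  4 black
  7→2: 2 black — skip
  7→8: 8 black — skip
  7→3: 3 black — skip
  7→10: 10 black — skip
7 black
Every edge goes to a white or black vertex — no back edge, so the graph is acyclic.

No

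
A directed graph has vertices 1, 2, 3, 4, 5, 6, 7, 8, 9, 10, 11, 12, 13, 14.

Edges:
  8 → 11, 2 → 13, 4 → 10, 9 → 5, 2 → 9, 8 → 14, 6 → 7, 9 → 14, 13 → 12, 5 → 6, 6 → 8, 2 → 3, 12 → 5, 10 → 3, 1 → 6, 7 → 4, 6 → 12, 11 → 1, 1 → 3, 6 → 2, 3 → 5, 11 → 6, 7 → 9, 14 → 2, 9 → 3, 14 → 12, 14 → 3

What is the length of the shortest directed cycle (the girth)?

3

For each vertex v, BFS finds the shortest path from v back to v.
The shortest such closed walk is 11 → 6 → 8 → 11, length 3.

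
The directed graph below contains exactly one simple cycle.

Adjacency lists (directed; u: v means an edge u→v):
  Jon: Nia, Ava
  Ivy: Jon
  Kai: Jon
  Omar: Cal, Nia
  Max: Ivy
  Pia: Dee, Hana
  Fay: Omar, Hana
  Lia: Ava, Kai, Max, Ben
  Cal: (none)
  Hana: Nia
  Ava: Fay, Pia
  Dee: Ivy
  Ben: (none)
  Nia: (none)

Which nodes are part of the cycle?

DFS with gray/black marking from Ava:
Ava gray
  Fay gray
    Omar gray
      Cal gray
      Cal black
      Nia gray
      Nia black
    Omar black
    Hana gray
      Hana→Nia: Nia black — skip
    Hana black
  Fay black
  Pia gray
    Dee gray
      Ivy gray
        Jon gray
          Jon→Nia: Nia black — skip
          Jon→Ava: Ava is gray → back edge
Back edge closes the cycle Ava → Pia → Dee → Ivy → Jon → Ava; its vertices are {Ava, Dee, Ivy, Jon, Pia}.

Ava, Dee, Ivy, Jon, Pia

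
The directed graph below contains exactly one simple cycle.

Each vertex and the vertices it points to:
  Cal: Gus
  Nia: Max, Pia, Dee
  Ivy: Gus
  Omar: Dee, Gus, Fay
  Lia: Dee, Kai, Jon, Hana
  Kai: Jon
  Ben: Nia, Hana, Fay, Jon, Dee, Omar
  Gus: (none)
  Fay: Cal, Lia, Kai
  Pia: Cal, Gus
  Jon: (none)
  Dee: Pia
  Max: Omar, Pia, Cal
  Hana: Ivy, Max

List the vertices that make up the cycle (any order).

Fay, Lia, Max, Hana, Omar

DFS with gray/black marking from Fay:
Fay gray
  Cal gray
    Gus gray
    Gus black
  Cal black
  Lia gray
    Dee gray
      Pia gray
        Pia→Cal: Cal black — skip
        Pia→Gus: Gus black — skip
      Pia black
    Dee black
    Kai gray
      Jon gray
      Jon black
    Kai black
    Lia→Jon: Jon black — skip
    Hana gray
      Ivy gray
        Ivy→Gus: Gus black — skip
      Ivy black
      Max gray
        Omar gray
          Omar→Dee: Dee black — skip
          Omar→Gus: Gus black — skip
          Omar→Fay: Fay is gray → back edge
Back edge closes the cycle Fay → Lia → Hana → Max → Omar → Fay; its vertices are {Fay, Lia, Max, Hana, Omar}.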